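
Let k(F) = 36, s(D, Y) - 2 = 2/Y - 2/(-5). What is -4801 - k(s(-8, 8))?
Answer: -4837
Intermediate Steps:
s(D, Y) = 12/5 + 2/Y (s(D, Y) = 2 + (2/Y - 2/(-5)) = 2 + (2/Y - 2*(-1/5)) = 2 + (2/Y + 2/5) = 2 + (2/5 + 2/Y) = 12/5 + 2/Y)
-4801 - k(s(-8, 8)) = -4801 - 1*36 = -4801 - 36 = -4837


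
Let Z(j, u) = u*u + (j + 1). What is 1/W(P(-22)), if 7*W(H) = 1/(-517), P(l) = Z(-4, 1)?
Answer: -3619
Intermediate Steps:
Z(j, u) = 1 + j + u² (Z(j, u) = u² + (1 + j) = 1 + j + u²)
P(l) = -2 (P(l) = 1 - 4 + 1² = 1 - 4 + 1 = -2)
W(H) = -1/3619 (W(H) = (⅐)/(-517) = (⅐)*(-1/517) = -1/3619)
1/W(P(-22)) = 1/(-1/3619) = -3619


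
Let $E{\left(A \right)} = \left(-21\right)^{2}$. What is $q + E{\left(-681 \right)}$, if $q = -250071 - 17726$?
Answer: $-267356$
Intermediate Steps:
$q = -267797$ ($q = -250071 - 17726 = -267797$)
$E{\left(A \right)} = 441$
$q + E{\left(-681 \right)} = -267797 + 441 = -267356$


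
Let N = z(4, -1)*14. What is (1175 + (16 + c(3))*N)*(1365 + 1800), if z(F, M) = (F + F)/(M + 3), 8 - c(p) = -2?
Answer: 8327115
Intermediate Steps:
c(p) = 10 (c(p) = 8 - 1*(-2) = 8 + 2 = 10)
z(F, M) = 2*F/(3 + M) (z(F, M) = (2*F)/(3 + M) = 2*F/(3 + M))
N = 56 (N = (2*4/(3 - 1))*14 = (2*4/2)*14 = (2*4*(1/2))*14 = 4*14 = 56)
(1175 + (16 + c(3))*N)*(1365 + 1800) = (1175 + (16 + 10)*56)*(1365 + 1800) = (1175 + 26*56)*3165 = (1175 + 1456)*3165 = 2631*3165 = 8327115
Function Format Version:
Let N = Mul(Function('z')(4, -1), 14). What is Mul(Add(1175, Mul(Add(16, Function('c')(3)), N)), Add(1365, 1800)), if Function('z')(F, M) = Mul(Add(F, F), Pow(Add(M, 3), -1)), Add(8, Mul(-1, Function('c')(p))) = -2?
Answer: 8327115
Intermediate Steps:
Function('c')(p) = 10 (Function('c')(p) = Add(8, Mul(-1, -2)) = Add(8, 2) = 10)
Function('z')(F, M) = Mul(2, F, Pow(Add(3, M), -1)) (Function('z')(F, M) = Mul(Mul(2, F), Pow(Add(3, M), -1)) = Mul(2, F, Pow(Add(3, M), -1)))
N = 56 (N = Mul(Mul(2, 4, Pow(Add(3, -1), -1)), 14) = Mul(Mul(2, 4, Pow(2, -1)), 14) = Mul(Mul(2, 4, Rational(1, 2)), 14) = Mul(4, 14) = 56)
Mul(Add(1175, Mul(Add(16, Function('c')(3)), N)), Add(1365, 1800)) = Mul(Add(1175, Mul(Add(16, 10), 56)), Add(1365, 1800)) = Mul(Add(1175, Mul(26, 56)), 3165) = Mul(Add(1175, 1456), 3165) = Mul(2631, 3165) = 8327115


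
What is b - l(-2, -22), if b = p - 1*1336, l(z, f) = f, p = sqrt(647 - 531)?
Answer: -1314 + 2*sqrt(29) ≈ -1303.2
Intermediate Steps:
p = 2*sqrt(29) (p = sqrt(116) = 2*sqrt(29) ≈ 10.770)
b = -1336 + 2*sqrt(29) (b = 2*sqrt(29) - 1*1336 = 2*sqrt(29) - 1336 = -1336 + 2*sqrt(29) ≈ -1325.2)
b - l(-2, -22) = (-1336 + 2*sqrt(29)) - 1*(-22) = (-1336 + 2*sqrt(29)) + 22 = -1314 + 2*sqrt(29)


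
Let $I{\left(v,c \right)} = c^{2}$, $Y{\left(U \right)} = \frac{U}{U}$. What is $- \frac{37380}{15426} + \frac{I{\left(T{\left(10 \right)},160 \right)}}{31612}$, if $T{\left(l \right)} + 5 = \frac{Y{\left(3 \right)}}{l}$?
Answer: $- \frac{32781290}{20318613} \approx -1.6134$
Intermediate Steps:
$Y{\left(U \right)} = 1$
$T{\left(l \right)} = -5 + \frac{1}{l}$ ($T{\left(l \right)} = -5 + 1 \frac{1}{l} = -5 + \frac{1}{l}$)
$- \frac{37380}{15426} + \frac{I{\left(T{\left(10 \right)},160 \right)}}{31612} = - \frac{37380}{15426} + \frac{160^{2}}{31612} = \left(-37380\right) \frac{1}{15426} + 25600 \cdot \frac{1}{31612} = - \frac{6230}{2571} + \frac{6400}{7903} = - \frac{32781290}{20318613}$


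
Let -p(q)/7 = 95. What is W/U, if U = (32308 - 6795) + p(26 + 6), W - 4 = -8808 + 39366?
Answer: 15281/12424 ≈ 1.2300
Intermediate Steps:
p(q) = -665 (p(q) = -7*95 = -665)
W = 30562 (W = 4 + (-8808 + 39366) = 4 + 30558 = 30562)
U = 24848 (U = (32308 - 6795) - 665 = 25513 - 665 = 24848)
W/U = 30562/24848 = 30562*(1/24848) = 15281/12424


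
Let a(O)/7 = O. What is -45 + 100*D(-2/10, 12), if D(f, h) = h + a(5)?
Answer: 4655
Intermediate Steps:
a(O) = 7*O
D(f, h) = 35 + h (D(f, h) = h + 7*5 = h + 35 = 35 + h)
-45 + 100*D(-2/10, 12) = -45 + 100*(35 + 12) = -45 + 100*47 = -45 + 4700 = 4655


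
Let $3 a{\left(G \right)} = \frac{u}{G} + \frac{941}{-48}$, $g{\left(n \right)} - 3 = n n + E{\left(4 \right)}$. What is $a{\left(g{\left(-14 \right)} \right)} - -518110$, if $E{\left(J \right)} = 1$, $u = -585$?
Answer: $\frac{373033793}{720} \approx 5.181 \cdot 10^{5}$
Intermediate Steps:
$g{\left(n \right)} = 4 + n^{2}$ ($g{\left(n \right)} = 3 + \left(n n + 1\right) = 3 + \left(n^{2} + 1\right) = 3 + \left(1 + n^{2}\right) = 4 + n^{2}$)
$a{\left(G \right)} = - \frac{941}{144} - \frac{195}{G}$ ($a{\left(G \right)} = \frac{- \frac{585}{G} + \frac{941}{-48}}{3} = \frac{- \frac{585}{G} + 941 \left(- \frac{1}{48}\right)}{3} = \frac{- \frac{585}{G} - \frac{941}{48}}{3} = \frac{- \frac{941}{48} - \frac{585}{G}}{3} = - \frac{941}{144} - \frac{195}{G}$)
$a{\left(g{\left(-14 \right)} \right)} - -518110 = \left(- \frac{941}{144} - \frac{195}{4 + \left(-14\right)^{2}}\right) - -518110 = \left(- \frac{941}{144} - \frac{195}{4 + 196}\right) + 518110 = \left(- \frac{941}{144} - \frac{195}{200}\right) + 518110 = \left(- \frac{941}{144} - \frac{39}{40}\right) + 518110 = - \frac{5407}{720} + 518110 = \frac{373033793}{720}$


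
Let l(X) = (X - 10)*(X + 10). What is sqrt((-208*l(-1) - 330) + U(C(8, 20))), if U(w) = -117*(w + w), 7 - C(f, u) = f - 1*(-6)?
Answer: 10*sqrt(219) ≈ 147.99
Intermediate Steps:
l(X) = (-10 + X)*(10 + X)
C(f, u) = 1 - f (C(f, u) = 7 - (f - 1*(-6)) = 7 - (f + 6) = 7 - (6 + f) = 7 + (-6 - f) = 1 - f)
U(w) = -234*w
sqrt((-208*l(-1) - 330) + U(C(8, 20))) = sqrt((-208*(-100 + (-1)**2) - 330) - 234*(1 - 1*8)) = sqrt((-208*(-100 + 1) - 330) - 234*(1 - 8)) = sqrt((-208*(-99) - 330) - 234*(-7)) = sqrt((20592 - 330) + 1638) = sqrt(20262 + 1638) = sqrt(21900) = 10*sqrt(219)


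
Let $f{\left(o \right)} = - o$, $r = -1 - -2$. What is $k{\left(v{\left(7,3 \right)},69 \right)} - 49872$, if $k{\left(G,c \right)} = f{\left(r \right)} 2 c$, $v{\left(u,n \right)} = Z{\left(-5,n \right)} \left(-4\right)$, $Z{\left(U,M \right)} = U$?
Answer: $-50010$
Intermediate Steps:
$r = 1$ ($r = -1 + 2 = 1$)
$v{\left(u,n \right)} = 20$ ($v{\left(u,n \right)} = \left(-5\right) \left(-4\right) = 20$)
$k{\left(G,c \right)} = - 2 c$ ($k{\left(G,c \right)} = \left(-1\right) 1 \cdot 2 c = \left(-1\right) 2 c = - 2 c$)
$k{\left(v{\left(7,3 \right)},69 \right)} - 49872 = \left(-2\right) 69 - 49872 = -138 - 49872 = -50010$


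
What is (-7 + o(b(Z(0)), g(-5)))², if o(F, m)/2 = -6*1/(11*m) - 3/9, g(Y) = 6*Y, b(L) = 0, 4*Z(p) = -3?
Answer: 1585081/27225 ≈ 58.221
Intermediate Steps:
Z(p) = -¾ (Z(p) = (¼)*(-3) = -¾)
o(F, m) = -⅔ - 12/(11*m) (o(F, m) = 2*(-6*1/(11*m) - 3/9) = 2*(-6/(11*m) - 3*⅑) = 2*(-6/(11*m) - ⅓) = 2*(-⅓ - 6/(11*m)) = -⅔ - 12/(11*m))
(-7 + o(b(Z(0)), g(-5)))² = (-7 + 2*(-18 - 66*(-5))/(33*((6*(-5)))))² = (-7 + (2/33)*(-18 - 11*(-30))/(-30))² = (-7 + (2/33)*(-1/30)*(-18 + 330))² = (-7 + (2/33)*(-1/30)*312)² = (-7 - 104/165)² = (-1259/165)² = 1585081/27225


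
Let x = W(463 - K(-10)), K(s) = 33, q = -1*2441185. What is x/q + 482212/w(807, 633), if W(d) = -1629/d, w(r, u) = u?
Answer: 506182542555757/664466145150 ≈ 761.79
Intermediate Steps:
q = -2441185
x = -1629/430 (x = -1629/(463 - 1*33) = -1629/(463 - 33) = -1629/430 ≈ -3.7884)
x/q + 482212/w(807, 633) = -1629/430/(-2441185) + 482212/633 = -1629/430*(-1/2441185) + 482212*(1/633) = 1629/1049709550 + 482212/633 = 506182542555757/664466145150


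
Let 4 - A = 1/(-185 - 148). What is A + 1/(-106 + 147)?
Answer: 54986/13653 ≈ 4.0274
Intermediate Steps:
A = 1333/333 (A = 4 - 1/(-185 - 148) = 4 - 1/(-333) = 4 - 1*(-1/333) = 4 + 1/333 = 1333/333 ≈ 4.0030)
A + 1/(-106 + 147) = 1333/333 + 1/(-106 + 147) = 1333/333 + 1/41 = 54986/13653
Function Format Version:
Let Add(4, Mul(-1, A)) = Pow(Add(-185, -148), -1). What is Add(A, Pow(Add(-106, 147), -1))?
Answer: Rational(54986, 13653) ≈ 4.0274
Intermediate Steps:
A = Rational(1333, 333) (A = Add(4, Mul(-1, Pow(Add(-185, -148), -1))) = Add(4, Mul(-1, Pow(-333, -1))) = Add(4, Mul(-1, Rational(-1, 333))) = Add(4, Rational(1, 333)) = Rational(1333, 333) ≈ 4.0030)
Add(A, Pow(Add(-106, 147), -1)) = Add(Rational(1333, 333), Pow(Add(-106, 147), -1)) = Add(Rational(1333, 333), Pow(41, -1)) = Add(Rational(1333, 333), Rational(1, 41)) = Rational(54986, 13653)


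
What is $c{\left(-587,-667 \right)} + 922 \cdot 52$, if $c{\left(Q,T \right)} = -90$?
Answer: $47854$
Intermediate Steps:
$c{\left(-587,-667 \right)} + 922 \cdot 52 = -90 + 922 \cdot 52 = -90 + 47944 = 47854$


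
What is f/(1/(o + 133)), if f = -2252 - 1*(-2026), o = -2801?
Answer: 602968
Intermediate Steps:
f = -226 (f = -2252 + 2026 = -226)
f/(1/(o + 133)) = -226/(1/(-2801 + 133)) = -226/(1/(-2668)) = -226/(-1/2668) = -226*(-2668) = 602968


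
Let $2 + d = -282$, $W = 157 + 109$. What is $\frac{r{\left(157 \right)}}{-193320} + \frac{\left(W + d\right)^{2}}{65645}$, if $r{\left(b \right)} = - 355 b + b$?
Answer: $\frac{123701783}{423016380} \approx 0.29243$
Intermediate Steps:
$W = 266$
$d = -284$ ($d = -2 - 282 = -284$)
$r{\left(b \right)} = - 354 b$
$\frac{r{\left(157 \right)}}{-193320} + \frac{\left(W + d\right)^{2}}{65645} = \frac{\left(-354\right) 157}{-193320} + \frac{\left(266 - 284\right)^{2}}{65645} = \left(-55578\right) \left(- \frac{1}{193320}\right) + \left(-18\right)^{2} \cdot \frac{1}{65645} = \frac{9263}{32220} + 324 \cdot \frac{1}{65645} = \frac{9263}{32220} + \frac{324}{65645} = \frac{123701783}{423016380}$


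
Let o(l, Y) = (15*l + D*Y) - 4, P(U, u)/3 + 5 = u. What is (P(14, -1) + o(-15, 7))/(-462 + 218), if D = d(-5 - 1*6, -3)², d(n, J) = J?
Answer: 46/61 ≈ 0.75410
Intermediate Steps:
D = 9 (D = (-3)² = 9)
P(U, u) = -15 + 3*u
o(l, Y) = -4 + 9*Y + 15*l (o(l, Y) = (15*l + 9*Y) - 4 = (9*Y + 15*l) - 4 = -4 + 9*Y + 15*l)
(P(14, -1) + o(-15, 7))/(-462 + 218) = ((-15 + 3*(-1)) + (-4 + 9*7 + 15*(-15)))/(-462 + 218) = ((-15 - 3) + (-4 + 63 - 225))/(-244) = (-18 - 166)*(-1/244) = -184*(-1/244) = 46/61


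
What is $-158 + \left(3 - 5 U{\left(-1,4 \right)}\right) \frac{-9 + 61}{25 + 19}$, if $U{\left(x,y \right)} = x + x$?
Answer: $- \frac{1569}{11} \approx -142.64$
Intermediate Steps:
$U{\left(x,y \right)} = 2 x$
$-158 + \left(3 - 5 U{\left(-1,4 \right)}\right) \frac{-9 + 61}{25 + 19} = -158 + \left(3 - 5 \cdot 2 \left(-1\right)\right) \frac{-9 + 61}{25 + 19} = -158 + \left(3 - -10\right) \frac{52}{44} = -158 + \left(3 + 10\right) 52 \cdot \frac{1}{44} = -158 + 13 \cdot \frac{13}{11} = -158 + \frac{169}{11} = - \frac{1569}{11}$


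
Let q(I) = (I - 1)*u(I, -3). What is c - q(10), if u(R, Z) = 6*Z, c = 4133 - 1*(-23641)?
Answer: 27936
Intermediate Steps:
c = 27774 (c = 4133 + 23641 = 27774)
q(I) = 18 - 18*I (q(I) = (I - 1)*(6*(-3)) = (-1 + I)*(-18) = 18 - 18*I)
c - q(10) = 27774 - (18 - 18*10) = 27774 - (18 - 180) = 27774 - 1*(-162) = 27774 + 162 = 27936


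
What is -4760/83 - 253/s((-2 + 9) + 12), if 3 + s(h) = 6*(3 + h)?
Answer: -635039/10707 ≈ -59.311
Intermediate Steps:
s(h) = 15 + 6*h (s(h) = -3 + 6*(3 + h) = -3 + (18 + 6*h) = 15 + 6*h)
-4760/83 - 253/s((-2 + 9) + 12) = -4760/83 - 253/(15 + 6*((-2 + 9) + 12)) = -4760*1/83 - 253/(15 + 6*(7 + 12)) = -4760/83 - 253/(15 + 6*19) = -4760/83 - 253/(15 + 114) = -4760/83 - 253/129 = -635039/10707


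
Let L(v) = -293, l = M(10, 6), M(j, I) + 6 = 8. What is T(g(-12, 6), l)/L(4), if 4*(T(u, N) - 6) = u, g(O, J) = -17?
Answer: -7/1172 ≈ -0.0059727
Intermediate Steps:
M(j, I) = 2 (M(j, I) = -6 + 8 = 2)
l = 2
T(u, N) = 6 + u/4
T(g(-12, 6), l)/L(4) = (6 + (1/4)*(-17))/(-293) = (6 - 17/4)*(-1/293) = (7/4)*(-1/293) = -7/1172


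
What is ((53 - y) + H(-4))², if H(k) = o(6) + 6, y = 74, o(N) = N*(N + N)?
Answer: 3249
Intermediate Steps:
o(N) = 2*N² (o(N) = N*(2*N) = 2*N²)
H(k) = 78 (H(k) = 2*6² + 6 = 2*36 + 6 = 72 + 6 = 78)
((53 - y) + H(-4))² = ((53 - 1*74) + 78)² = ((53 - 74) + 78)² = (-21 + 78)² = 57² = 3249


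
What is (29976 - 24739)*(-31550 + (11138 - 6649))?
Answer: -141718457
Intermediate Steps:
(29976 - 24739)*(-31550 + (11138 - 6649)) = 5237*(-31550 + 4489) = 5237*(-27061) = -141718457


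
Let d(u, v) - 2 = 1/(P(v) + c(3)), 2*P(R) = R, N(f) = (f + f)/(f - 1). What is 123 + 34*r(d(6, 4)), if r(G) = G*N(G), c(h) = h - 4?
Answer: 429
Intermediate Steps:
c(h) = -4 + h
N(f) = 2*f/(-1 + f) (N(f) = (2*f)/(-1 + f) = 2*f/(-1 + f))
P(R) = R/2
d(u, v) = 2 + 1/(-1 + v/2) (d(u, v) = 2 + 1/(v/2 + (-4 + 3)) = 2 + 1/(v/2 - 1) = 2 + 1/(-1 + v/2))
r(G) = 2*G**2/(-1 + G) (r(G) = G*(2*G/(-1 + G)) = 2*G**2/(-1 + G))
123 + 34*r(d(6, 4)) = 123 + 34*(2*(2*(-1 + 4)/(-2 + 4))**2/(-1 + 2*(-1 + 4)/(-2 + 4))) = 123 + 34*(2*(2*3/2)**2/(-1 + 2*3/2)) = 123 + 34*(2*(2*(1/2)*3)**2/(-1 + 2*(1/2)*3)) = 123 + 34*(2*3**2/(-1 + 3)) = 123 + 34*(2*9/2) = 123 + 34*(2*9*(1/2)) = 123 + 34*9 = 123 + 306 = 429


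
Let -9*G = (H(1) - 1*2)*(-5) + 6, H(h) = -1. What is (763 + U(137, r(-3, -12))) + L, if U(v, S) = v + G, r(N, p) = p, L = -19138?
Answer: -54721/3 ≈ -18240.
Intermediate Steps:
G = -7/3 (G = -((-1 - 1*2)*(-5) + 6)/9 = -((-1 - 2)*(-5) + 6)/9 = -(-3*(-5) + 6)/9 = -(15 + 6)/9 = -⅑*21 = -7/3 ≈ -2.3333)
U(v, S) = -7/3 + v (U(v, S) = v - 7/3 = -7/3 + v)
(763 + U(137, r(-3, -12))) + L = (763 + (-7/3 + 137)) - 19138 = (763 + 404/3) - 19138 = 2693/3 - 19138 = -54721/3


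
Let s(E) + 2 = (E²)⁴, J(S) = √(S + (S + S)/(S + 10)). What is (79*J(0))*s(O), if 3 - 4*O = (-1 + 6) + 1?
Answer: 0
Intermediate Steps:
O = -¾ (O = ¾ - ((-1 + 6) + 1)/4 = ¾ - (5 + 1)/4 = ¾ - ¼*6 = ¾ - 3/2 = -¾ ≈ -0.75000)
J(S) = √(S + 2*S/(10 + S)) (J(S) = √(S + (2*S)/(10 + S)) = √(S + 2*S/(10 + S)))
s(E) = -2 + E⁸ (s(E) = -2 + (E²)⁴ = -2 + E⁸)
(79*J(0))*s(O) = (79*√(0*(12 + 0)/(10 + 0)))*(-2 + (-¾)⁸) = (79*√(0*12/10))*(-2 + 6561/65536) = (79*√(0*(⅒)*12))*(-124511/65536) = (79*√0)*(-124511/65536) = (79*0)*(-124511/65536) = 0*(-124511/65536) = 0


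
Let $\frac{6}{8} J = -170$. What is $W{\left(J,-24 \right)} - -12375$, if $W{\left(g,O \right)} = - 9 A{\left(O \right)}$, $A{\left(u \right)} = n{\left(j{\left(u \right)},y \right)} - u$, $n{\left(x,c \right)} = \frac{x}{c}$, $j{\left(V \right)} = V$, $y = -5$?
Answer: $\frac{60579}{5} \approx 12116.0$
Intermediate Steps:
$J = - \frac{680}{3}$ ($J = \frac{4}{3} \left(-170\right) = - \frac{680}{3} \approx -226.67$)
$A{\left(u \right)} = - \frac{6 u}{5}$ ($A{\left(u \right)} = \frac{u}{-5} - u = u \left(- \frac{1}{5}\right) - u = - \frac{u}{5} - u = - \frac{6 u}{5}$)
$W{\left(g,O \right)} = \frac{54 O}{5}$ ($W{\left(g,O \right)} = - 9 \left(- \frac{6 O}{5}\right) = \frac{54 O}{5}$)
$W{\left(J,-24 \right)} - -12375 = \frac{54}{5} \left(-24\right) - -12375 = - \frac{1296}{5} + 12375 = \frac{60579}{5}$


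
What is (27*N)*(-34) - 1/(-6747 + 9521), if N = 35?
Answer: -89128621/2774 ≈ -32130.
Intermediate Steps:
(27*N)*(-34) - 1/(-6747 + 9521) = (27*35)*(-34) - 1/(-6747 + 9521) = 945*(-34) - 1/2774 = -32130 - 1*1/2774 = -32130 - 1/2774 = -89128621/2774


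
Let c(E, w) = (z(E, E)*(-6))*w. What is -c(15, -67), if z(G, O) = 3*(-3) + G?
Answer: -2412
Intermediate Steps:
z(G, O) = -9 + G
c(E, w) = w*(54 - 6*E) (c(E, w) = ((-9 + E)*(-6))*w = (54 - 6*E)*w = w*(54 - 6*E))
-c(15, -67) = -6*(-67)*(9 - 1*15) = -6*(-67)*(9 - 15) = -6*(-67)*(-6) = -1*2412 = -2412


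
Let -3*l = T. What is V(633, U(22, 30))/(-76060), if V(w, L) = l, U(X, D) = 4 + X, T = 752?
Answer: 188/57045 ≈ 0.0032956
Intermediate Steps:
l = -752/3 (l = -⅓*752 = -752/3 ≈ -250.67)
V(w, L) = -752/3
V(633, U(22, 30))/(-76060) = -752/3/(-76060) = -752/3*(-1/76060) = 188/57045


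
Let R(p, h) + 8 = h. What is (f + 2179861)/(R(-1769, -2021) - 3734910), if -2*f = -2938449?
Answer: -7298171/7473878 ≈ -0.97649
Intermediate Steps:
f = 2938449/2 (f = -½*(-2938449) = 2938449/2 ≈ 1.4692e+6)
R(p, h) = -8 + h
(f + 2179861)/(R(-1769, -2021) - 3734910) = (2938449/2 + 2179861)/((-8 - 2021) - 3734910) = 7298171/(2*(-2029 - 3734910)) = (7298171/2)/(-3736939) = (7298171/2)*(-1/3736939) = -7298171/7473878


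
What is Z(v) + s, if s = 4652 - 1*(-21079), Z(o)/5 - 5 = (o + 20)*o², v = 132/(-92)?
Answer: 315698267/12167 ≈ 25947.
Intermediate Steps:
v = -33/23 (v = 132*(-1/92) = -33/23 ≈ -1.4348)
Z(o) = 25 + 5*o²*(20 + o) (Z(o) = 25 + 5*((o + 20)*o²) = 25 + 5*((20 + o)*o²) = 25 + 5*(o²*(20 + o)) = 25 + 5*o²*(20 + o))
s = 25731 (s = 4652 + 21079 = 25731)
Z(v) + s = (25 + 5*(-33/23)³ + 100*(-33/23)²) + 25731 = (25 + 5*(-35937/12167) + 100*(1089/529)) + 25731 = (25 - 179685/12167 + 108900/529) + 25731 = 2629190/12167 + 25731 = 315698267/12167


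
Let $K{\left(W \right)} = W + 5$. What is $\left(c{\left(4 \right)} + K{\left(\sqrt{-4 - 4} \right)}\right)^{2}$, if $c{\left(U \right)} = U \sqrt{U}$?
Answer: $161 + 52 i \sqrt{2} \approx 161.0 + 73.539 i$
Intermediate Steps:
$K{\left(W \right)} = 5 + W$
$c{\left(U \right)} = U^{\frac{3}{2}}$
$\left(c{\left(4 \right)} + K{\left(\sqrt{-4 - 4} \right)}\right)^{2} = \left(4^{\frac{3}{2}} + \left(5 + \sqrt{-4 - 4}\right)\right)^{2} = \left(8 + \left(5 + \sqrt{-8}\right)\right)^{2} = \left(8 + \left(5 + 2 i \sqrt{2}\right)\right)^{2} = \left(13 + 2 i \sqrt{2}\right)^{2}$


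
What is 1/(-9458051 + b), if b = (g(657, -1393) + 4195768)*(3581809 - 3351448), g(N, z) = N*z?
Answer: 1/755705236636 ≈ 1.3233e-12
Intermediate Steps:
b = 755714694687 (b = (657*(-1393) + 4195768)*(3581809 - 3351448) = (-915201 + 4195768)*230361 = 3280567*230361 = 755714694687)
1/(-9458051 + b) = 1/(-9458051 + 755714694687) = 1/755705236636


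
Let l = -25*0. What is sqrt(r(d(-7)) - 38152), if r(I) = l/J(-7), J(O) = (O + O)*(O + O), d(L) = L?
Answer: 2*I*sqrt(9538) ≈ 195.33*I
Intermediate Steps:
l = 0
J(O) = 4*O**2 (J(O) = (2*O)*(2*O) = 4*O**2)
r(I) = 0 (r(I) = 0/((4*(-7)**2)) = 0/((4*49)) = 0/196 = 0*(1/196) = 0)
sqrt(r(d(-7)) - 38152) = sqrt(0 - 38152) = sqrt(-38152) = 2*I*sqrt(9538)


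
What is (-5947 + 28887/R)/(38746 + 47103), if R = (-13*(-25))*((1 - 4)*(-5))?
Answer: -9654246/139504625 ≈ -0.069204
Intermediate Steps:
R = 4875 (R = 325*(-3*(-5)) = 325*15 = 4875)
(-5947 + 28887/R)/(38746 + 47103) = (-5947 + 28887/4875)/(38746 + 47103) = (-5947 + 28887*(1/4875))/85849 = (-5947 + 9629/1625)*(1/85849) = -9654246/1625*1/85849 = -9654246/139504625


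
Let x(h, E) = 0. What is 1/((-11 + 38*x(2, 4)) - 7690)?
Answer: -1/7701 ≈ -0.00012985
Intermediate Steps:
1/((-11 + 38*x(2, 4)) - 7690) = 1/((-11 + 38*0) - 7690) = 1/((-11 + 0) - 7690) = 1/(-11 - 7690) = 1/(-7701) = -1/7701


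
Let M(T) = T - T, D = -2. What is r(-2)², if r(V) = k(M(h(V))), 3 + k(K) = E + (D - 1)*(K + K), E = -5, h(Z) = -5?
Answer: 64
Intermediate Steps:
M(T) = 0
k(K) = -8 - 6*K (k(K) = -3 + (-5 + (-2 - 1)*(K + K)) = -3 + (-5 - 6*K) = -8 - 6*K)
r(V) = -8 (r(V) = -8 - 6*0 = -8 + 0 = -8)
r(-2)² = (-8)² = 64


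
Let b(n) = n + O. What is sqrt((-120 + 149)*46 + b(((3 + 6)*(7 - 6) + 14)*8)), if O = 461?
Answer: sqrt(1979) ≈ 44.486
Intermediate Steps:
b(n) = 461 + n (b(n) = n + 461 = 461 + n)
sqrt((-120 + 149)*46 + b(((3 + 6)*(7 - 6) + 14)*8)) = sqrt((-120 + 149)*46 + (461 + ((3 + 6)*(7 - 6) + 14)*8)) = sqrt(29*46 + (461 + (9*1 + 14)*8)) = sqrt(1334 + (461 + (9 + 14)*8)) = sqrt(1334 + (461 + 23*8)) = sqrt(1334 + (461 + 184)) = sqrt(1334 + 645) = sqrt(1979)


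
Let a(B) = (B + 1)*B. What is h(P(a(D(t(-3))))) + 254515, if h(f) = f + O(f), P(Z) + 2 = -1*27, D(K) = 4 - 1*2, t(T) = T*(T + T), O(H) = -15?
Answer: 254471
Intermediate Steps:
t(T) = 2*T**2 (t(T) = T*(2*T) = 2*T**2)
D(K) = 2 (D(K) = 4 - 2 = 2)
a(B) = B*(1 + B) (a(B) = (1 + B)*B = B*(1 + B))
P(Z) = -29 (P(Z) = -2 - 1*27 = -2 - 27 = -29)
h(f) = -15 + f (h(f) = f - 15 = -15 + f)
h(P(a(D(t(-3))))) + 254515 = (-15 - 29) + 254515 = -44 + 254515 = 254471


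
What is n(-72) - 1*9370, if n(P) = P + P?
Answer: -9514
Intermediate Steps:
n(P) = 2*P
n(-72) - 1*9370 = 2*(-72) - 1*9370 = -144 - 9370 = -9514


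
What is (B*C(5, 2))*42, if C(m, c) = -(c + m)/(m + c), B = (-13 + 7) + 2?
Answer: 168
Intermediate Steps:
B = -4 (B = -6 + 2 = -4)
C(m, c) = -1 (C(m, c) = -(c + m)/(c + m) = -1*1 = -1)
(B*C(5, 2))*42 = -4*(-1)*42 = 4*42 = 168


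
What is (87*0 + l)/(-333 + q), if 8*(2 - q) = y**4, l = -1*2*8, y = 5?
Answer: 128/3273 ≈ 0.039108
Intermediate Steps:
l = -16 (l = -2*8 = -16)
q = -609/8 (q = 2 - 1/8*5**4 = 2 - 1/8*625 = 2 - 625/8 = -609/8 ≈ -76.125)
(87*0 + l)/(-333 + q) = (87*0 - 16)/(-333 - 609/8) = (0 - 16)/(-3273/8) = -16*(-8/3273) = 128/3273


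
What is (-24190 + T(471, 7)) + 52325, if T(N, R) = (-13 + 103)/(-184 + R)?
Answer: 1659935/59 ≈ 28135.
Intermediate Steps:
T(N, R) = 90/(-184 + R)
(-24190 + T(471, 7)) + 52325 = (-24190 + 90/(-184 + 7)) + 52325 = (-24190 + 90/(-177)) + 52325 = (-24190 + 90*(-1/177)) + 52325 = (-24190 - 30/59) + 52325 = -1427240/59 + 52325 = 1659935/59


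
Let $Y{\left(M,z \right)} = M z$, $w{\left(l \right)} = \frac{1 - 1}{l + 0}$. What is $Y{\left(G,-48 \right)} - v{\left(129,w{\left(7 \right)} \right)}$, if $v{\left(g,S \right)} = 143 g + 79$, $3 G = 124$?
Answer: $-20510$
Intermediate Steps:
$w{\left(l \right)} = 0$ ($w{\left(l \right)} = \frac{0}{l} = 0$)
$G = \frac{124}{3}$ ($G = \frac{1}{3} \cdot 124 = \frac{124}{3} \approx 41.333$)
$v{\left(g,S \right)} = 79 + 143 g$
$Y{\left(G,-48 \right)} - v{\left(129,w{\left(7 \right)} \right)} = \frac{124}{3} \left(-48\right) - \left(79 + 143 \cdot 129\right) = -1984 - \left(79 + 18447\right) = -1984 - 18526 = -20510$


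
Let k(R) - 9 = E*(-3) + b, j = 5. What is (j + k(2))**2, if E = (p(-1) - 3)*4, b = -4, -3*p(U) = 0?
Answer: 2116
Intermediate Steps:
p(U) = 0 (p(U) = -1/3*0 = 0)
E = -12 (E = (0 - 3)*4 = -3*4 = -12)
k(R) = 41 (k(R) = 9 + (-12*(-3) - 4) = 9 + (36 - 4) = 9 + 32 = 41)
(j + k(2))**2 = (5 + 41)**2 = 46**2 = 2116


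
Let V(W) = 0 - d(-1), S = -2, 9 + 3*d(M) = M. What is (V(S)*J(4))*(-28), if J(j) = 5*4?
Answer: -5600/3 ≈ -1866.7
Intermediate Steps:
J(j) = 20
d(M) = -3 + M/3
V(W) = 10/3 (V(W) = 0 - (-3 + (1/3)*(-1)) = 0 - (-3 - 1/3) = 0 - 1*(-10/3) = 0 + 10/3 = 10/3)
(V(S)*J(4))*(-28) = ((10/3)*20)*(-28) = (200/3)*(-28) = -5600/3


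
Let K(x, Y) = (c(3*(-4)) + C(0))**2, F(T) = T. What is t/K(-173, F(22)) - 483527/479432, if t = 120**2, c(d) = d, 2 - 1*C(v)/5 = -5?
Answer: 6648035017/253619528 ≈ 26.213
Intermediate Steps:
C(v) = 35 (C(v) = 10 - 5*(-5) = 10 + 25 = 35)
K(x, Y) = 529 (K(x, Y) = (3*(-4) + 35)**2 = (-12 + 35)**2 = 23**2 = 529)
t = 14400
t/K(-173, F(22)) - 483527/479432 = 14400/529 - 483527/479432 = 6648035017/253619528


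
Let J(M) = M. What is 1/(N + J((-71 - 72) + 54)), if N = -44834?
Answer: -1/44923 ≈ -2.2260e-5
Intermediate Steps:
1/(N + J((-71 - 72) + 54)) = 1/(-44834 + ((-71 - 72) + 54)) = 1/(-44834 + (-143 + 54)) = 1/(-44834 - 89) = 1/(-44923) = -1/44923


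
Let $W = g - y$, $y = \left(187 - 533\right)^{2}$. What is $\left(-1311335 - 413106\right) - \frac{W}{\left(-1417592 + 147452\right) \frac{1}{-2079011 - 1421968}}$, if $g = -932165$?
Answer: $\frac{497443933253}{423380} \approx 1.1749 \cdot 10^{6}$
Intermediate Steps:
$y = 119716$ ($y = \left(-346\right)^{2} = 119716$)
$W = -1051881$ ($W = -932165 - 119716 = -1051881$)
$\left(-1311335 - 413106\right) - \frac{W}{\left(-1417592 + 147452\right) \frac{1}{-2079011 - 1421968}} = \left(-1311335 - 413106\right) - - \frac{1051881}{\left(-1417592 + 147452\right) \frac{1}{-2079011 - 1421968}} = -1724441 - - \frac{1051881}{\left(-1270140\right) \frac{1}{-3500979}} = -1724441 - - \frac{1051881}{\left(-1270140\right) \left(- \frac{1}{3500979}\right)} = -1724441 - - \frac{1051881}{\frac{423380}{1166993}} = -1724441 - \left(-1051881\right) \frac{1166993}{423380} = -1724441 - - \frac{1227537763833}{423380} = -1724441 + \frac{1227537763833}{423380} = \frac{497443933253}{423380}$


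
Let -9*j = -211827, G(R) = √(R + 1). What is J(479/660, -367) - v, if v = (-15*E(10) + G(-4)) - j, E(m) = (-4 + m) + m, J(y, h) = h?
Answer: 70228/3 - I*√3 ≈ 23409.0 - 1.732*I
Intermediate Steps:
E(m) = -4 + 2*m
G(R) = √(1 + R)
j = 70609/3 (j = -⅑*(-211827) = 70609/3 ≈ 23536.)
v = -71329/3 + I*√3 (v = (-15*(-4 + 2*10) + √(1 - 4)) - 1*70609/3 = (-15*(-4 + 20) + √(-3)) - 70609/3 = (-15*16 + I*√3) - 70609/3 = (-240 + I*√3) - 70609/3 = -71329/3 + I*√3 ≈ -23776.0 + 1.732*I)
J(479/660, -367) - v = -367 - (-71329/3 + I*√3) = -367 + (71329/3 - I*√3) = 70228/3 - I*√3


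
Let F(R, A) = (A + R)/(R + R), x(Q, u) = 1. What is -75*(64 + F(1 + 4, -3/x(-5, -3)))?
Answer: -4815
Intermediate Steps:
F(R, A) = (A + R)/(2*R) (F(R, A) = (A + R)/((2*R)) = (A + R)*(1/(2*R)) = (A + R)/(2*R))
-75*(64 + F(1 + 4, -3/x(-5, -3))) = -75*(64 + (-3/1 + (1 + 4))/(2*(1 + 4))) = -75*(64 + (1/2)*(-3*1 + 5)/5) = -75*(64 + (1/2)*(1/5)*(-3 + 5)) = -75*(64 + (1/2)*(1/5)*2) = -75*(64 + 1/5) = -75*321/5 = -4815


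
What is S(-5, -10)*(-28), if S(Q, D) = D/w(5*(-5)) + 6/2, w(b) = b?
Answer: -476/5 ≈ -95.200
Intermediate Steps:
S(Q, D) = 3 - D/25 (S(Q, D) = D/((5*(-5))) + 6/2 = D/(-25) + 6*(½) = D*(-1/25) + 3 = -D/25 + 3 = 3 - D/25)
S(-5, -10)*(-28) = (3 - 1/25*(-10))*(-28) = (3 + ⅖)*(-28) = (17/5)*(-28) = -476/5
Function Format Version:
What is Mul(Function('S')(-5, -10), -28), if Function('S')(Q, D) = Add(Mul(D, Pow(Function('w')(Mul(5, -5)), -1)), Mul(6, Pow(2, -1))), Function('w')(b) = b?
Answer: Rational(-476, 5) ≈ -95.200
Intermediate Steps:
Function('S')(Q, D) = Add(3, Mul(Rational(-1, 25), D)) (Function('S')(Q, D) = Add(Mul(D, Pow(Mul(5, -5), -1)), Mul(6, Pow(2, -1))) = Add(Mul(D, Pow(-25, -1)), Mul(6, Rational(1, 2))) = Add(Mul(D, Rational(-1, 25)), 3) = Add(Mul(Rational(-1, 25), D), 3) = Add(3, Mul(Rational(-1, 25), D)))
Mul(Function('S')(-5, -10), -28) = Mul(Add(3, Mul(Rational(-1, 25), -10)), -28) = Mul(Add(3, Rational(2, 5)), -28) = Mul(Rational(17, 5), -28) = Rational(-476, 5)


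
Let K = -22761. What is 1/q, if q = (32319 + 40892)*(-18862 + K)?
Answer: -1/3047261453 ≈ -3.2816e-10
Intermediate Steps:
q = -3047261453 (q = (32319 + 40892)*(-18862 - 22761) = 73211*(-41623) = -3047261453)
1/q = 1/(-3047261453) = -1/3047261453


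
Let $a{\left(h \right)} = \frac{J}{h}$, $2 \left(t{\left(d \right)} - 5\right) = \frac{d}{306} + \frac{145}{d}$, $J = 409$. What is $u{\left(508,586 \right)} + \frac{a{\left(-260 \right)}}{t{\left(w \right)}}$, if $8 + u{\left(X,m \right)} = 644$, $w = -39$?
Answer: $\frac{25931121}{40805} \approx 635.49$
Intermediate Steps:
$u{\left(X,m \right)} = 636$ ($u{\left(X,m \right)} = -8 + 644 = 636$)
$t{\left(d \right)} = 5 + \frac{d}{612} + \frac{145}{2 d}$ ($t{\left(d \right)} = 5 + \frac{\frac{d}{306} + \frac{145}{d}}{2} = 5 + \frac{\frac{145}{d} + \frac{d}{306}}{2} = 5 + \left(\frac{d}{612} + \frac{145}{2 d}\right) = 5 + \frac{d}{612} + \frac{145}{2 d}$)
$a{\left(h \right)} = \frac{409}{h}$
$u{\left(508,586 \right)} + \frac{a{\left(-260 \right)}}{t{\left(w \right)}} = 636 + \frac{409 \frac{1}{-260}}{\frac{1}{612} \frac{1}{-39} \left(44370 - 39 \left(3060 - 39\right)\right)} = 636 + \frac{409 \left(- \frac{1}{260}\right)}{\frac{1}{612} \left(- \frac{1}{39}\right) \left(44370 - 117819\right)} = 636 - \frac{409}{260 \cdot \frac{1}{612} \left(- \frac{1}{39}\right) \left(44370 - 117819\right)} = 636 - \frac{409}{260 \cdot \frac{1}{612} \left(- \frac{1}{39}\right) \left(-73449\right)} = 636 - \frac{409}{260 \cdot \frac{8161}{2652}} = 636 - \frac{20859}{40805} = \frac{25931121}{40805}$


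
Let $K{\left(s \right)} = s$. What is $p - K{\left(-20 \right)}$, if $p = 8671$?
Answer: $8691$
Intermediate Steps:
$p - K{\left(-20 \right)} = 8671 - -20 = 8671 + 20 = 8691$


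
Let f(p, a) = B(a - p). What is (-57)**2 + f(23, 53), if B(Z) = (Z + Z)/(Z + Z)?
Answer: 3250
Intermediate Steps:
B(Z) = 1 (B(Z) = (2*Z)/((2*Z)) = (2*Z)*(1/(2*Z)) = 1)
f(p, a) = 1
(-57)**2 + f(23, 53) = (-57)**2 + 1 = 3249 + 1 = 3250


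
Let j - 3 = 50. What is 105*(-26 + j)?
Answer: 2835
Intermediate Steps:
j = 53 (j = 3 + 50 = 53)
105*(-26 + j) = 105*(-26 + 53) = 105*27 = 2835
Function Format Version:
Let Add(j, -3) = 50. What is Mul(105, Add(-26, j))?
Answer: 2835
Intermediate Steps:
j = 53 (j = Add(3, 50) = 53)
Mul(105, Add(-26, j)) = Mul(105, Add(-26, 53)) = Mul(105, 27) = 2835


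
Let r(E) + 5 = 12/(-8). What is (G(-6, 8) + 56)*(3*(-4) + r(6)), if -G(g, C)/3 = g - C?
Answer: -1813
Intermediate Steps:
G(g, C) = -3*g + 3*C (G(g, C) = -3*(g - C) = -3*g + 3*C)
r(E) = -13/2 (r(E) = -5 + 12/(-8) = -5 + 12*(-⅛) = -5 - 3/2 = -13/2)
(G(-6, 8) + 56)*(3*(-4) + r(6)) = ((-3*(-6) + 3*8) + 56)*(3*(-4) - 13/2) = ((18 + 24) + 56)*(-12 - 13/2) = (42 + 56)*(-37/2) = 98*(-37/2) = -1813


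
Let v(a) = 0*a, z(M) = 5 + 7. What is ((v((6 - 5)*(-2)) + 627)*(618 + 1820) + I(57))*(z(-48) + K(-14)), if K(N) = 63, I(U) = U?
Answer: 114651225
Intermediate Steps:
z(M) = 12
v(a) = 0
((v((6 - 5)*(-2)) + 627)*(618 + 1820) + I(57))*(z(-48) + K(-14)) = ((0 + 627)*(618 + 1820) + 57)*(12 + 63) = (627*2438 + 57)*75 = (1528626 + 57)*75 = 1528683*75 = 114651225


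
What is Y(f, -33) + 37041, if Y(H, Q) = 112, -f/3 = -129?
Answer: 37153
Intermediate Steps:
f = 387 (f = -3*(-129) = 387)
Y(f, -33) + 37041 = 112 + 37041 = 37153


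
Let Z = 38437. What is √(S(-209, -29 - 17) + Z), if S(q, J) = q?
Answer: 2*√9557 ≈ 195.52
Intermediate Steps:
√(S(-209, -29 - 17) + Z) = √(-209 + 38437) = √38228 = 2*√9557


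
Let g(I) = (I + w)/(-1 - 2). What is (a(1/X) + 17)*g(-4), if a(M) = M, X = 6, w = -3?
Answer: 721/18 ≈ 40.056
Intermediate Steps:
g(I) = 1 - I/3 (g(I) = (I - 3)/(-1 - 2) = (-3 + I)/(-3) = (-3 + I)*(-⅓) = 1 - I/3)
(a(1/X) + 17)*g(-4) = (1/6 + 17)*(1 - ⅓*(-4)) = (⅙ + 17)*(1 + 4/3) = (103/6)*(7/3) = 721/18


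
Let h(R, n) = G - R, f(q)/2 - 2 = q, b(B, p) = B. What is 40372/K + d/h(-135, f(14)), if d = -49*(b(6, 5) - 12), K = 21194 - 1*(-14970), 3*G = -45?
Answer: 644869/180820 ≈ 3.5664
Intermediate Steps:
G = -15 (G = (⅓)*(-45) = -15)
K = 36164 (K = 21194 + 14970 = 36164)
f(q) = 4 + 2*q
d = 294 (d = -49*(6 - 12) = -49*(-6) = 294)
h(R, n) = -15 - R
40372/K + d/h(-135, f(14)) = 40372/36164 + 294/(-15 - 1*(-135)) = 40372*(1/36164) + 294/(-15 + 135) = 10093/9041 + 294/120 = 10093/9041 + 294*(1/120) = 10093/9041 + 49/20 = 644869/180820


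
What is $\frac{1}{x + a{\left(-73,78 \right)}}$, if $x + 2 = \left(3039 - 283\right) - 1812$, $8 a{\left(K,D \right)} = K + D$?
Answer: $\frac{8}{7541} \approx 0.0010609$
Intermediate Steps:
$a{\left(K,D \right)} = \frac{D}{8} + \frac{K}{8}$ ($a{\left(K,D \right)} = \frac{K + D}{8} = \frac{D + K}{8} = \frac{D}{8} + \frac{K}{8}$)
$x = 942$ ($x = -2 + \left(\left(3039 - 283\right) - 1812\right) = -2 + \left(2756 - 1812\right) = -2 + 944 = 942$)
$\frac{1}{x + a{\left(-73,78 \right)}} = \frac{1}{942 + \left(\frac{1}{8} \cdot 78 + \frac{1}{8} \left(-73\right)\right)} = \frac{1}{942 + \left(\frac{39}{4} - \frac{73}{8}\right)} = \frac{1}{942 + \frac{5}{8}} = \frac{1}{\frac{7541}{8}} = \frac{8}{7541}$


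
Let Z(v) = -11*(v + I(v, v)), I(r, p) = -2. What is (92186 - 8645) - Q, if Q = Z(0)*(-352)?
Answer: 91285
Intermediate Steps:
Z(v) = 22 - 11*v (Z(v) = -11*(v - 2) = -11*(-2 + v) = 22 - 11*v)
Q = -7744 (Q = (22 - 11*0)*(-352) = (22 + 0)*(-352) = 22*(-352) = -7744)
(92186 - 8645) - Q = (92186 - 8645) - 1*(-7744) = 83541 + 7744 = 91285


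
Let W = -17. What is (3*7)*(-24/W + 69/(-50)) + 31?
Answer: 26917/850 ≈ 31.667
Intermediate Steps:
(3*7)*(-24/W + 69/(-50)) + 31 = (3*7)*(-24/(-17) + 69/(-50)) + 31 = 21*(-24*(-1/17) + 69*(-1/50)) + 31 = 21*(24/17 - 69/50) + 31 = 21*(27/850) + 31 = 567/850 + 31 = 26917/850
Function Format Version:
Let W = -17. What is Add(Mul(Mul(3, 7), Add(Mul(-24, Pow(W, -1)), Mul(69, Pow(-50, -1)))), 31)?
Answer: Rational(26917, 850) ≈ 31.667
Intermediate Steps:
Add(Mul(Mul(3, 7), Add(Mul(-24, Pow(W, -1)), Mul(69, Pow(-50, -1)))), 31) = Add(Mul(Mul(3, 7), Add(Mul(-24, Pow(-17, -1)), Mul(69, Pow(-50, -1)))), 31) = Add(Mul(21, Add(Mul(-24, Rational(-1, 17)), Mul(69, Rational(-1, 50)))), 31) = Add(Mul(21, Add(Rational(24, 17), Rational(-69, 50))), 31) = Add(Mul(21, Rational(27, 850)), 31) = Add(Rational(567, 850), 31) = Rational(26917, 850)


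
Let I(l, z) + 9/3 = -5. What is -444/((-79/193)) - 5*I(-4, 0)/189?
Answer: 16198948/14931 ≈ 1084.9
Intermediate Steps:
I(l, z) = -8 (I(l, z) = -3 - 5 = -8)
-444/((-79/193)) - 5*I(-4, 0)/189 = -444/((-79/193)) - 5*(-8)/189 = -444/((-79*1/193)) + 40*(1/189) = -444/(-79/193) + 40/189 = -444*(-193/79) + 40/189 = 85692/79 + 40/189 = 16198948/14931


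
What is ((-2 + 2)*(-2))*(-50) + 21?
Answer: 21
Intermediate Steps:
((-2 + 2)*(-2))*(-50) + 21 = (0*(-2))*(-50) + 21 = 0*(-50) + 21 = 0 + 21 = 21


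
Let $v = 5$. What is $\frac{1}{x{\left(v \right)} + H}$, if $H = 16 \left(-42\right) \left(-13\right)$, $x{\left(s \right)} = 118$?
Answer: $\frac{1}{8854} \approx 0.00011294$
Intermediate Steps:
$H = 8736$ ($H = \left(-672\right) \left(-13\right) = 8736$)
$\frac{1}{x{\left(v \right)} + H} = \frac{1}{118 + 8736} = \frac{1}{8854}$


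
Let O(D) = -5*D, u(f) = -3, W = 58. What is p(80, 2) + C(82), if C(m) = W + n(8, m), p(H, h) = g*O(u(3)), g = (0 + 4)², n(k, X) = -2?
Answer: 296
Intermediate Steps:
g = 16 (g = 4² = 16)
p(H, h) = 240 (p(H, h) = 16*(-5*(-3)) = 16*15 = 240)
C(m) = 56 (C(m) = 58 - 2 = 56)
p(80, 2) + C(82) = 240 + 56 = 296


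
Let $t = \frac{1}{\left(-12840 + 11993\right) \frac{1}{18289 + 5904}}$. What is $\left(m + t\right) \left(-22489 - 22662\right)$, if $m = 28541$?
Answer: $- \frac{1090398185134}{847} \approx -1.2874 \cdot 10^{9}$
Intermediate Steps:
$t = - \frac{24193}{847}$ ($t = \frac{1}{\left(-847\right) \frac{1}{24193}} = \frac{1}{- \frac{847}{24193}} = - \frac{24193}{847} \approx -28.563$)
$\left(m + t\right) \left(-22489 - 22662\right) = \left(28541 - \frac{24193}{847}\right) \left(-22489 - 22662\right) = \frac{24150034}{847} \left(-45151\right) = - \frac{1090398185134}{847}$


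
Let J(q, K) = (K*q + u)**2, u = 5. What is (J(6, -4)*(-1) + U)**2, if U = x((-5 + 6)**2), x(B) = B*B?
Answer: 129600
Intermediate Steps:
x(B) = B**2
U = 1 (U = ((-5 + 6)**2)**2 = (1**2)**2 = 1**2 = 1)
J(q, K) = (5 + K*q)**2 (J(q, K) = (K*q + 5)**2 = (5 + K*q)**2)
(J(6, -4)*(-1) + U)**2 = ((5 - 4*6)**2*(-1) + 1)**2 = ((5 - 24)**2*(-1) + 1)**2 = ((-19)**2*(-1) + 1)**2 = (361*(-1) + 1)**2 = (-361 + 1)**2 = (-360)**2 = 129600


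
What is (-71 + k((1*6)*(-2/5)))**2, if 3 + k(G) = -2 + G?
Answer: 153664/25 ≈ 6146.6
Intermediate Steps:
k(G) = -5 + G (k(G) = -3 + (-2 + G) = -5 + G)
(-71 + k((1*6)*(-2/5)))**2 = (-71 + (-5 + (1*6)*(-2/5)))**2 = (-71 + (-5 + 6*(-2*1/5)))**2 = (-71 + (-5 + 6*(-2/5)))**2 = (-71 + (-5 - 12/5))**2 = (-71 - 37/5)**2 = (-392/5)**2 = 153664/25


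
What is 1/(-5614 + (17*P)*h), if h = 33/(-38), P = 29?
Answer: -38/229601 ≈ -0.00016550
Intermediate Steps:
h = -33/38 (h = 33*(-1/38) = -33/38 ≈ -0.86842)
1/(-5614 + (17*P)*h) = 1/(-5614 + (17*29)*(-33/38)) = 1/(-5614 + 493*(-33/38)) = 1/(-5614 - 16269/38) = 1/(-229601/38) = -38/229601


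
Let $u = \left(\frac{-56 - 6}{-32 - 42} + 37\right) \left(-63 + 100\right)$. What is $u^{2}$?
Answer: $1960000$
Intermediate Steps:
$u = 1400$ ($u = \left(- \frac{62}{-74} + 37\right) 37 = \left(\left(-62\right) \left(- \frac{1}{74}\right) + 37\right) 37 = \left(\frac{31}{37} + 37\right) 37 = \frac{1400}{37} \cdot 37 = 1400$)
$u^{2} = 1400^{2} = 1960000$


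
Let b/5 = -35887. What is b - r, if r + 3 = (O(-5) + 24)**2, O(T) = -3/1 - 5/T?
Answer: -179916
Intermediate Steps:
b = -179435 (b = 5*(-35887) = -179435)
O(T) = -3 - 5/T (O(T) = -3*1 - 5/T = -3 - 5/T)
r = 481 (r = -3 + ((-3 - 5/(-5)) + 24)**2 = -3 + ((-3 - 5*(-1/5)) + 24)**2 = -3 + ((-3 + 1) + 24)**2 = -3 + (-2 + 24)**2 = -3 + 22**2 = -3 + 484 = 481)
b - r = -179435 - 1*481 = -179435 - 481 = -179916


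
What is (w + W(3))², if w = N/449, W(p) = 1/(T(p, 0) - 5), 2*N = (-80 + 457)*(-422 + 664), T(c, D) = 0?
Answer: 51818148496/5040025 ≈ 10281.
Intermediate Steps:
N = 45617 (N = ((-80 + 457)*(-422 + 664))/2 = (377*242)/2 = (½)*91234 = 45617)
W(p) = -⅕ (W(p) = 1/(0 - 5) = 1/(-5) = -⅕)
w = 45617/449 ≈ 101.60
(w + W(3))² = (45617/449 - ⅕)² = (227636/2245)² = 51818148496/5040025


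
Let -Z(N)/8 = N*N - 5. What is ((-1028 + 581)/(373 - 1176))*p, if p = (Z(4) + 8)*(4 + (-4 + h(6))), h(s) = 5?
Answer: -178800/803 ≈ -222.67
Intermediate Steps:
Z(N) = 40 - 8*N² (Z(N) = -8*(N*N - 5) = -8*(N² - 5) = -8*(-5 + N²) = 40 - 8*N²)
p = -400 (p = ((40 - 8*4²) + 8)*(4 + (-4 + 5)) = ((40 - 8*16) + 8)*(4 + 1) = ((40 - 128) + 8)*5 = (-88 + 8)*5 = -80*5 = -400)
((-1028 + 581)/(373 - 1176))*p = ((-1028 + 581)/(373 - 1176))*(-400) = -447/(-803)*(-400) = -447*(-1/803)*(-400) = (447/803)*(-400) = -178800/803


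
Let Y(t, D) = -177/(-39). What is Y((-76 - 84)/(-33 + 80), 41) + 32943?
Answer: 428318/13 ≈ 32948.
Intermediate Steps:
Y(t, D) = 59/13 (Y(t, D) = -177*(-1/39) = 59/13)
Y((-76 - 84)/(-33 + 80), 41) + 32943 = 59/13 + 32943 = 428318/13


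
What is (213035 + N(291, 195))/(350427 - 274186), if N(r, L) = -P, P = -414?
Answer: 213449/76241 ≈ 2.7997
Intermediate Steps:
N(r, L) = 414 (N(r, L) = -1*(-414) = 414)
(213035 + N(291, 195))/(350427 - 274186) = (213035 + 414)/(350427 - 274186) = 213449/76241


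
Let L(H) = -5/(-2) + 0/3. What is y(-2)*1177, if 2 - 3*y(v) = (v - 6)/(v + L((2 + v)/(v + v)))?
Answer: 7062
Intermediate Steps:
L(H) = 5/2 (L(H) = -5*(-1/2) + 0*(1/3) = 5/2 + 0 = 5/2)
y(v) = 2/3 - (-6 + v)/(3*(5/2 + v)) (y(v) = 2/3 - (v - 6)/(3*(v + 5/2)) = 2/3 - (-6 + v)/(3*(5/2 + v)))
y(-2)*1177 = (2*(11 - 2)/(3*(5 + 2*(-2))))*1177 = ((2/3)*9/(5 - 4))*1177 = ((2/3)*9/1)*1177 = ((2/3)*1*9)*1177 = 6*1177 = 7062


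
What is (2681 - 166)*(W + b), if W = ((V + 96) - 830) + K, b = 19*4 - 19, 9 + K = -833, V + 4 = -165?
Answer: -4245320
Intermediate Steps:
V = -169 (V = -4 - 165 = -169)
K = -842 (K = -9 - 833 = -842)
b = 57 (b = 76 - 19 = 57)
W = -1745 (W = ((-169 + 96) - 830) - 842 = (-73 - 830) - 842 = -903 - 842 = -1745)
(2681 - 166)*(W + b) = (2681 - 166)*(-1745 + 57) = 2515*(-1688) = -4245320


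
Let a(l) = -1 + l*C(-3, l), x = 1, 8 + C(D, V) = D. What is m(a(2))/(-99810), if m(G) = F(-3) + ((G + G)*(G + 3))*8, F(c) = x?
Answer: -7361/99810 ≈ -0.073750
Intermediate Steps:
C(D, V) = -8 + D
F(c) = 1
a(l) = -1 - 11*l (a(l) = -1 + l*(-8 - 3) = -1 + l*(-11) = -1 - 11*l)
m(G) = 1 + 16*G*(3 + G) (m(G) = 1 + ((G + G)*(G + 3))*8 = 1 + ((2*G)*(3 + G))*8 = 1 + (2*G*(3 + G))*8 = 1 + 16*G*(3 + G))
m(a(2))/(-99810) = (1 + 16*(-1 - 11*2)² + 48*(-1 - 11*2))/(-99810) = (1 + 16*(-1 - 22)² + 48*(-1 - 22))*(-1/99810) = (1 + 16*(-23)² + 48*(-23))*(-1/99810) = (1 + 16*529 - 1104)*(-1/99810) = (1 + 8464 - 1104)*(-1/99810) = 7361*(-1/99810) = -7361/99810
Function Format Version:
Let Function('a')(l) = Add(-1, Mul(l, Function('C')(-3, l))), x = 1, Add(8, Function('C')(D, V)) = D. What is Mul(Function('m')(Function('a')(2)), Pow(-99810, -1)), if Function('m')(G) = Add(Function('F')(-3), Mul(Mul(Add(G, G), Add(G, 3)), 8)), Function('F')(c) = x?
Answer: Rational(-7361, 99810) ≈ -0.073750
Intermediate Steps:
Function('C')(D, V) = Add(-8, D)
Function('F')(c) = 1
Function('a')(l) = Add(-1, Mul(-11, l)) (Function('a')(l) = Add(-1, Mul(l, Add(-8, -3))) = Add(-1, Mul(l, -11)) = Add(-1, Mul(-11, l)))
Function('m')(G) = Add(1, Mul(16, G, Add(3, G))) (Function('m')(G) = Add(1, Mul(Mul(Add(G, G), Add(G, 3)), 8)) = Add(1, Mul(Mul(Mul(2, G), Add(3, G)), 8)) = Add(1, Mul(Mul(2, G, Add(3, G)), 8)) = Add(1, Mul(16, G, Add(3, G))))
Mul(Function('m')(Function('a')(2)), Pow(-99810, -1)) = Mul(Add(1, Mul(16, Pow(Add(-1, Mul(-11, 2)), 2)), Mul(48, Add(-1, Mul(-11, 2)))), Pow(-99810, -1)) = Mul(Add(1, Mul(16, Pow(Add(-1, -22), 2)), Mul(48, Add(-1, -22))), Rational(-1, 99810)) = Mul(Add(1, Mul(16, Pow(-23, 2)), Mul(48, -23)), Rational(-1, 99810)) = Mul(Add(1, Mul(16, 529), -1104), Rational(-1, 99810)) = Mul(Add(1, 8464, -1104), Rational(-1, 99810)) = Mul(7361, Rational(-1, 99810)) = Rational(-7361, 99810)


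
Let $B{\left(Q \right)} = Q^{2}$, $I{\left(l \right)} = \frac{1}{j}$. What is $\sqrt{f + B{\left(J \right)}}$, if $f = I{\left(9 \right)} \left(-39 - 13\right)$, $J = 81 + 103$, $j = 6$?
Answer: $\frac{\sqrt{304626}}{3} \approx 183.98$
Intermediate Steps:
$I{\left(l \right)} = \frac{1}{6}$
$J = 184$
$f = - \frac{26}{3}$ ($f = \frac{-39 - 13}{6} = \frac{1}{6} \left(-52\right) = - \frac{26}{3} \approx -8.6667$)
$\sqrt{f + B{\left(J \right)}} = \sqrt{- \frac{26}{3} + 184^{2}} = \sqrt{- \frac{26}{3} + 33856} = \sqrt{\frac{101542}{3}} = \frac{\sqrt{304626}}{3}$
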